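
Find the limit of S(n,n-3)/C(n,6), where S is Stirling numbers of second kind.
The leading term of S(n,n-3) as a polynomial in n is (5)!!·C(n,6), so the ratio → (5)!! = 15.
Final answer: 15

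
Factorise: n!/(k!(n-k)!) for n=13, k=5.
C(13,5) = 1,287

This is the binomial coefficient C(13,5) = 1,287.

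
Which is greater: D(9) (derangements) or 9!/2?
9!/2
D(9) = (9-1)·[D(8) + D(7)] = 8·[14,833 + 1,854] = 133,496; 9!/2 = 362,880/2 = 181,440.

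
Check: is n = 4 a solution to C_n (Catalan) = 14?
Yes

C_4 = C(8,4)/(4+1) = 70/5 = 14, which equals 14.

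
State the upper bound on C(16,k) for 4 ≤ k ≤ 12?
12,870

Working:
C(16,k) is maximised at the centre of the row: C(16,8) = 12,870.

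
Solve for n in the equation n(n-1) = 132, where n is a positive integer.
n² − n − 132 = 0, so n = (1 ± √(1 + 4·132))/2 = (1 ± √529)/2 = (1 ± 23)/2, i.e. n = 12 or n = -11. Taking the positive root, n = 12 (check: 12×11 = 132).

Answer: 12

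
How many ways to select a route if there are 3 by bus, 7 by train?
By the addition principle: 3 + 7 = 10.
Final answer: 10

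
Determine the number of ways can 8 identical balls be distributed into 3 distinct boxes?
45

Reasoning: C(8+3-1, 3-1) = C(10, 2) = 45.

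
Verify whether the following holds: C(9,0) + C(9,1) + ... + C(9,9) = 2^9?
True

Working:
Binomial theorem with x = y = 1: Σ C(9,i) = (1+1)^9 = 2^9 = 512. The statement holds.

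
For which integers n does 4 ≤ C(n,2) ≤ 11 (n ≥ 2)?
4, 5

C(3,2)=3; C(4,2)=6; C(5,2)=10; C(6,2)=15. So valid n = 4, 5.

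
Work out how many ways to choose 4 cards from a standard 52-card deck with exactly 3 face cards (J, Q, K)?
8,800

Explanation: 12 face cards and 40 non-face cards: C(12,3) × C(40,1) = 220 × 40 = 8,800.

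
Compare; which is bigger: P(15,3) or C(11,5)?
P(15,3)

Reasoning: P(15,3)=2,730, C(11,5)=462.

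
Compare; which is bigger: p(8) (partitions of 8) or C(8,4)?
C(8,4)
Pentagonal recurrence p(n) = p(n−1) + p(n−2) − p(n−5) − p(n−7) + …: p(8) = p(7) + p(6) − p(3) − p(1) = 15 + 11 − 3 − 1 = 22; C(8,4) = 70.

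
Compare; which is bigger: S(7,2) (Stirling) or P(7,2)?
S(7,2)

Working:
S(7,2) = 2·S(6,2) + S(6,1) = 2·31 + 1 = 63; P(7,2) = 42.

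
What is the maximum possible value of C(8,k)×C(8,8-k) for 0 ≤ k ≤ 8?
C(8,k)·C(8,8-k) = C(8,k)², maximised at the centre k = 4: C(8,4)² = 4,900.
Final answer: 4,900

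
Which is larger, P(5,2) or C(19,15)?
C(19,15)

Working:
P(5,2)=20, C(19,15)=3,876.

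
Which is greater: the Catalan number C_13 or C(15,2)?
C_13
C_13 = C(26,13)/(13+1) = 10,400,600/14 = 742,900; C(15,2) = 105.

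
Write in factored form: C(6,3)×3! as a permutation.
P(6,3)

Working:
C(6,3)×3! = [6!/(3!(3)!)]×3! = 6!/(3)! = P(6,3) = 120.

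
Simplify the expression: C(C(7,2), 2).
210

Explanation: C(7,2) = 21, then C(21, 2) = 210.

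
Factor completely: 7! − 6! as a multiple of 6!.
6 × 6! = 4,320

Solution: 7! − 6! = 7·6! − 6! = (7 − 1)·6! = 6 × 6! = 4,320.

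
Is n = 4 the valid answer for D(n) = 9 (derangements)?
Yes

Reasoning: D(4) = (4-1)·[D(3) + D(2)] = 3·[2 + 1] = 9, which equals 9.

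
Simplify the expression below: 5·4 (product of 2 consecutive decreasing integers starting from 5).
This is P(5,2) = 5!/(3)! = 20.
Final answer: 20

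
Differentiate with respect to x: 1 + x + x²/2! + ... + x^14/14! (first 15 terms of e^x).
1 + x + x²/2! + ... + x^13/13!

Working:
Differentiating term by term gives the first 14 terms of e^x.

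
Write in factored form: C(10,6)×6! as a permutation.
C(10,6)×6! = [10!/(6!(4)!)]×6! = 10!/(4)! = P(10,6) = 151,200.

Answer: P(10,6)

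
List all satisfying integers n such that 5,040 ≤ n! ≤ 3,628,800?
7, 8, 9, 10

Solution: n! is strictly increasing; 7! = 5,040 and 10! = 3,628,800, so valid n = 7, 8, 9, 10.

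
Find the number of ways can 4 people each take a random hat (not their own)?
Using D(n) = (n-1)[D(n-1) + D(n-2)]:
D(4) = (4-1) × [D(3) + D(2)]
      = 3 × [2 + 1]
      = 3 × 3
      = 9
Final answer: 9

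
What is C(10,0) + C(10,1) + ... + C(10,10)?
1,024
Sum of binomial coefficients = 2^10 = 1,024.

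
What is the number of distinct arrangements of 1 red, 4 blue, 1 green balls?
Multinomial: 6!/(1! × 4! × 1!) = 30.

Answer: 30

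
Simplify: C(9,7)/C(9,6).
3/7

Working:
C(n,k+1)/C(n,k) = (n−k)/(k+1). Here (9−6)/(6+1) = 3/7 = 3/7.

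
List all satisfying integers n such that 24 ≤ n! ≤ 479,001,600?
n! is strictly increasing; 4! = 24 and 12! = 479,001,600, so valid n = 4, 5, 6, 7, 8, 9, 10, 11, 12.
Final answer: 4, 5, 6, 7, 8, 9, 10, 11, 12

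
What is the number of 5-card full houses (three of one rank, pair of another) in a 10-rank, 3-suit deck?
270

Solution: Triple rank: 10. Triple suits: C(3,3)=1. Pair rank: 9. Pair suits: C(3,2)=3. Total: 270.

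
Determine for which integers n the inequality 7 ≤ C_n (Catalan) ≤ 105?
C_3=5; C_4=14; C_5=42; C_6=132. So valid n = 4, 5.
Final answer: 4, 5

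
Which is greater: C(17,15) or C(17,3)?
C(17,3)

Explanation: C(17,15)=136, C(17,3)=680.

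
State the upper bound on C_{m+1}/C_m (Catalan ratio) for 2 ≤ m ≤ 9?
C_{m+1}/C_m = 2(2m+1)/(m+2), which increases with m. Maximum at m = 9: 2·19/11 = 38/11.

Answer: 38/11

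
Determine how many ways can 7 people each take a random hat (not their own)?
1,854
Using D(n) = (n-1)[D(n-1) + D(n-2)]:
D(7) = (7-1) × [D(6) + D(5)]
      = 6 × [265 + 44]
      = 6 × 309
      = 1,854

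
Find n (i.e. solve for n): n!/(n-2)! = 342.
19

Working:
n!/(n-2)! = n×(n-1), a product of 2 consecutive integers ≈ (n−0.5)^2. 342^(1/2) + 0.5 ≈ 19.0; check n = 19: 19×18 = 342 ✓. So n = 19.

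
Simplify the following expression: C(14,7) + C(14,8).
6,435

By Pascal's identity: C(15,8) = 6,435.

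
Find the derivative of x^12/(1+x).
(12x^11(1+x) - x^12)/(1+x)²
Quotient rule: [12x^{11}(1+x) - x^12]/(1+x)².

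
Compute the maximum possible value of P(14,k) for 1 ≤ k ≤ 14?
87,178,291,200

Explanation: P(14,k) increases in k, so maximum at k = 14: 14! = 87,178,291,200.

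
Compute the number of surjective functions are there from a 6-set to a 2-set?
62

Explanation: Onto functions = 2! × S(6,2)
First compute S(6,2) via recurrence:
Using the Stirling recurrence: S(n,k) = k·S(n-1,k) + S(n-1,k-1)
S(6,2) = 2·S(5,2) + S(5,1)
         = 2·15 + 1
         = 30 + 1
         = 31
Then: 2 × 31 = 62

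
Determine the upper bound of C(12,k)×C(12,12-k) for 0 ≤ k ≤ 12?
853,776
C(12,k)·C(12,12-k) = C(12,k)², maximised at the centre k = 6: C(12,6)² = 853,776.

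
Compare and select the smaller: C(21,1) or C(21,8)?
C(21,1)

Explanation: C(21,1)=21, C(21,8)=203,490.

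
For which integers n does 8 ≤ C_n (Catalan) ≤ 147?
4, 5, 6

C_3=5; C_4=14; C_5=42; C_6=132; C_7=429. So valid n = 4, 5, 6.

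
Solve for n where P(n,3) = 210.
7

P(n,3) = n(n−1)(n−2) is increasing in n; n(n−1)(n−2) ≈ (n−1)^3 = 210 gives n ≈ 6.9. Check: P(5,3) = 60, P(6,3) = 120, P(7,3) = 210 ✓. So n = 7.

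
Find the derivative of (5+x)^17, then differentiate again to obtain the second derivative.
272(5+x)^15

Solution: First derivative: 17(5+x)^{16}. Second derivative: 17·16·(5+x)^{15} = 272(5+x)^{15}.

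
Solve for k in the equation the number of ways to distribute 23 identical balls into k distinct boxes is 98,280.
6

Explanation: Stars and bars: the count is C(23+k−1, k−1), increasing in k. k=4: C(26,3) = 2,600, k=5: C(27,4) = 17,550, k=6: C(28,5) = 98,280 ✓. So k = 6.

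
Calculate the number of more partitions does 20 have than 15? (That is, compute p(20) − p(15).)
Pentagonal recurrence p(n) = p(n−1) + p(n−2) − p(n−5) − p(n−7) + …: p(20) = p(19) + p(18) − p(15) − p(13) + p(8) + p(5) = 490 + 385 − 176 − 101 + 22 + 7 = 627.
p(15) = p(14) + p(13) − p(10) − p(8) + p(3) + p(0) = 135 + 101 − 42 − 22 + 3 + 1 = 176.
Difference = 627 − 176 = 451.

Answer: 451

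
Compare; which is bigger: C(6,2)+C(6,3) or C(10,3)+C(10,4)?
C(10,3)+C(10,4)
First=35, Second=330.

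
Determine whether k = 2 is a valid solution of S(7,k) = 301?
No

Working:
S(7,2) = 2·S(6,2) + S(6,1) = 2·31 + 1 = 63, which does not equal 301.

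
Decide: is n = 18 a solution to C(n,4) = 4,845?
C(18,4) = 18·17·16·15/4! = 73,440/24 = 3,060, which does not equal 4,845.
Final answer: No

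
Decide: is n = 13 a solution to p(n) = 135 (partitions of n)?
Pentagonal recurrence p(n) = p(n−1) + p(n−2) − p(n−5) − p(n−7) + …: p(13) = p(12) + p(11) − p(8) − p(6) + p(1) = 77 + 56 − 22 − 11 + 1 = 101, which does not equal 135.

Answer: No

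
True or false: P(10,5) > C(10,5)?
True

Working:
P(10,5) = 30,240 and C(10,5) = 252; P(n,r) = r! × C(n,r) so P > C whenever r ≥ 2.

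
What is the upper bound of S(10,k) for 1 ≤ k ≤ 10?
42,525

Solution: Row S(10,k) for k = 1..10 (via S(n,k) = k·S(n−1,k) + S(n−1,k−1)): 1, 511, 9,330, 34,105, 42,525, 22,827, 5,880, 750, 45, 1. The row is unimodal; maximum at k = 5: 42,525.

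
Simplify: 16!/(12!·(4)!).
This is C(16,12) = 1,820.

Answer: 1,820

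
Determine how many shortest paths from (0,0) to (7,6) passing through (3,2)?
To (3,2): C(5,3)=10. From there: C(8,4)=70. Total: 700.

Answer: 700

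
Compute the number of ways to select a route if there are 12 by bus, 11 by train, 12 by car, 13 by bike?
48

Reasoning: By the addition principle: 12 + 11 + 12 + 13 = 48.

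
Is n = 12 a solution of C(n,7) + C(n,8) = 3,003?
C(12,7) + C(12,8) = 792 + 495 = 1,287, which does not equal 3,003.
Final answer: No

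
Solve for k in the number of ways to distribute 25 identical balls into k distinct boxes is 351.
Stars and bars: the count is C(25+k−1, k−1), increasing in k. k=2: C(26,1) = 26, k=3: C(27,2) = 351 ✓. So k = 3.

Answer: 3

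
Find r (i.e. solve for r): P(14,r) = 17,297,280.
7

Solution: P(14,r) = 14·13·…·(14−r+1), a product of r factors. Multiplying down from 14: 14 = 14; 14·13 = 182; 14·13·12 = 2,184; 14·13·12·11 = 24,024; 14·13·12·11·10 = 240,240; 14·13·12·11·10·9 = 2,162,160; 14·13·12·11·10·9·8 = 17,297,280 ✓ (7 factors). So r = 7.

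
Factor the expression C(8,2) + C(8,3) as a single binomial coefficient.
By Pascal's identity: C(8,2) + C(8,3) = C(9,3) = 84.
Final answer: C(9,3)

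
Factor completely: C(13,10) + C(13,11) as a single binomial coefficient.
C(14,11)

Explanation: By Pascal's identity: C(13,10) + C(13,11) = C(14,11) = 364.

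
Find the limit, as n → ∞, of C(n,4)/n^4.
1/24
C(n,4) ≈ n^4/4! for large n. Limit = 1/4! = 1/24.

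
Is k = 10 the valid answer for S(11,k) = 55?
Yes
S(11,10) = 10·S(10,10) + S(10,9) = 10·1 + 45 = 55, which equals 55.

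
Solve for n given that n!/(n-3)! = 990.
n!/(n-3)! = n×(n-1)×(n-2), a product of 3 consecutive integers ≈ (n−1)^3. 990^(1/3) + 1 ≈ 11.0; check n = 11: 11×10×9 = 990 ✓. So n = 11.
Final answer: 11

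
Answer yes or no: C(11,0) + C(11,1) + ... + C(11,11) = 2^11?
Yes

Working:
Binomial theorem with x = y = 1: Σ C(11,i) = (1+1)^11 = 2^11 = 2,048. The statement holds.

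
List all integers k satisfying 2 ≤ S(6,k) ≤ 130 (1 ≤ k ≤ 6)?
2, 3, 4, 5

Working:
S(6,1)=1; S(6,2)=31; S(6,3)=90; S(6,4)=65; S(6,5)=15; S(6,6)=1. So valid k = 2, 3, 4, 5.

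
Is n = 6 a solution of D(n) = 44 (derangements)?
No
D(6) = (6-1)·[D(5) + D(4)] = 5·[44 + 9] = 265, which does not equal 44.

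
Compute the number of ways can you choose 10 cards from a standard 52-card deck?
15,820,024,220

Reasoning: C(52,10) = 15,820,024,220.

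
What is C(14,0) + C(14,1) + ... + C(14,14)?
Sum of binomial coefficients = 2^14 = 16,384.
Final answer: 16,384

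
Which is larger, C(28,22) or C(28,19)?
C(28,19)

Reasoning: C(28,22)=376,740, C(28,19)=6,906,900.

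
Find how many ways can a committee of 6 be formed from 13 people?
1,716

C(13,6) = 13! / (6! × (13-6)!)
         = 13! / (6! × 7!)
         = 1,716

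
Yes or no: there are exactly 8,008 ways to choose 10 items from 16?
C(16,10) = 8,008.

Answer: Yes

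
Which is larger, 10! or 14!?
14!
10!=3,628,800, 14!=87,178,291,200. 14! > 10!.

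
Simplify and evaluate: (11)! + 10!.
43,545,600

Working:
(11)! + 10! = (11)·10! + 10! = (11+1)·10! = 12·10! = 43,545,600.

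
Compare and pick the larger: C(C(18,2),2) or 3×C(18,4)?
C(C(18,2),2)
C(C(18,2),2)=11,628, 3×C(18,4)=9,180.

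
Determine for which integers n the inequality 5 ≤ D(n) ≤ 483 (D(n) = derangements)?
4, 5, 6

Solution: Using D(n) = (n−1)[D(n−1) + D(n−2)] with D(1)=0, D(2)=1: D(3)=2; D(4)=9; D(5)=44; D(6)=265; D(7)=1,854. So valid n = 4, 5, 6.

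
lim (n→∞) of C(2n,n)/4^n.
0
C(2n,n) ~ 4^n/√(πn), so C(2n,n)/4^n ~ 1/√(πn) → 0.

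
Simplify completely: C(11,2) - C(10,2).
10
C(11,2) - C(10,2) = C(10,1) = 10.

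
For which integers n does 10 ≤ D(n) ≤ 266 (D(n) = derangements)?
5, 6
Using D(n) = (n−1)[D(n−1) + D(n−2)] with D(1)=0, D(2)=1: D(4)=9; D(5)=44; D(6)=265; D(7)=1,854. So valid n = 5, 6.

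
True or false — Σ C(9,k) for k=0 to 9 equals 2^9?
True

Working:
Binomial theorem: Σ C(9,k) = (1+1)^9 = 2^9 = 512; RHS 2^9 = 512.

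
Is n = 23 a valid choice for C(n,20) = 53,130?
No

Working:
C(23,20) = 23·22·21·20·19·18·17·16·15·14·13·12·11·10·9·8·7·6·5·4/20! = 4,308,669,456,480,829,440,000/2,432,902,008,176,640,000 = 1,771, which does not equal 53,130.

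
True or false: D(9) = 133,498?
False

Working:
Derangements of 9 elements: D(9) = (9-1)·[D(8) + D(7)] = 8·[14,833 + 1,854] = 133,496.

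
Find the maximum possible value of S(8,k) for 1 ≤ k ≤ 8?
1,701

Explanation: Row S(8,k) for k = 1..8 (via S(n,k) = k·S(n−1,k) + S(n−1,k−1)): 1, 127, 966, 1,701, 1,050, 266, 28, 1. The row is unimodal; maximum at k = 4: 1,701.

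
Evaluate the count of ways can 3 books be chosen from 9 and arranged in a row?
504

Explanation: P(9,3) = 9!/(9-3)! = 504.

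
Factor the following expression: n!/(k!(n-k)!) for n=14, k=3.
C(14,3) = 364

Solution: This is the binomial coefficient C(14,3) = 364.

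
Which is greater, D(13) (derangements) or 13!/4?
D(13)

D(13) = (13-1)·[D(12) + D(11)] = 12·[176,214,841 + 14,684,570] = 2,290,792,932; 13!/4 = 6,227,020,800/4 = 1,556,755,200.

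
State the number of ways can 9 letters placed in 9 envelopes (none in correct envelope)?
133,496

Reasoning: Using D(n) = (n-1)[D(n-1) + D(n-2)]:
D(9) = (9-1) × [D(8) + D(7)]
      = 8 × [14833 + 1854]
      = 8 × 16687
      = 133,496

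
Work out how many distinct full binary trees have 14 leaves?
742,900

Reasoning: Using the Catalan number formula: C_n = C(2n, n) / (n+1)
C_13 = C(26, 13) / (13+1)
     = 10400600 / 14
     = 742,900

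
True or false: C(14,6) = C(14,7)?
False

Working:
C(14,6) = 3,003 but C(14,7) = 3,432; symmetry gives C(14,6) = C(14,8), not C(14,7).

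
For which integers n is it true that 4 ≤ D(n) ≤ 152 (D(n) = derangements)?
4, 5

Explanation: Using D(n) = (n−1)[D(n−1) + D(n−2)] with D(1)=0, D(2)=1: D(3)=2; D(4)=9; D(5)=44; D(6)=265. So valid n = 4, 5.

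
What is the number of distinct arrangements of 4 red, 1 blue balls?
5

Explanation: Multinomial: 5!/(4! × 1!) = 5.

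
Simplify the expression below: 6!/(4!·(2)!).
15

Explanation: This is C(6,4) = 15.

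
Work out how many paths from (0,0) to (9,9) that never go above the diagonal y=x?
4,862
Counted by the Catalan number C_9: C_9 = C(18,9)/(9+1) = 48,620/10 = 4,862.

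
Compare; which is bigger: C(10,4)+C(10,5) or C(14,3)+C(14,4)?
C(14,3)+C(14,4)

Reasoning: First=462, Second=1,365.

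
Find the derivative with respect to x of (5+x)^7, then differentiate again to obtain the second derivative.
42(5+x)^5

Reasoning: First derivative: 7(5+x)^{6}. Second derivative: 7·6·(5+x)^{5} = 42(5+x)^{5}.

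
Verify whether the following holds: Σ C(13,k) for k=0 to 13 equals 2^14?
Binomial theorem: Σ C(13,k) = (1+1)^13 = 2^13 = 8,192; RHS 2^14 = 16,384.
Final answer: False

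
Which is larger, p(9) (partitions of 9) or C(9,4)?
Pentagonal recurrence p(n) = p(n−1) + p(n−2) − p(n−5) − p(n−7) + …: p(9) = p(8) + p(7) − p(4) − p(2) = 22 + 15 − 5 − 2 = 30; C(9,4) = 126.

Answer: C(9,4)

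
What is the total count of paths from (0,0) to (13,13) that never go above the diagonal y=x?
742,900

Solution: Counted by the Catalan number C_13: C_13 = C(26,13)/(13+1) = 10,400,600/14 = 742,900.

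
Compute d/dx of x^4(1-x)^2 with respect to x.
4x^3(1-x)^2 - 2x^4(1-x)^1
Product rule: 4x^{3}(1-x)^{2} + x^4·(-2)(1-x)^{1}.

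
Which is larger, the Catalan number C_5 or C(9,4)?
C(9,4)

Solution: C_5 = C(10,5)/(5+1) = 252/6 = 42; C(9,4) = 126.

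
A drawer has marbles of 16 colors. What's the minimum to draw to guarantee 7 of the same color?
97

Reasoning: Worst case: 6 of each = 96. One more: 97.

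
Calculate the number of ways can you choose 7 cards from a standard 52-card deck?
133,784,560

Reasoning: C(52,7) = 133,784,560.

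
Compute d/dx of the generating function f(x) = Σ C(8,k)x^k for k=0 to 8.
Σ k·C(8,k)x^(k-1) for k=1 to 8

Explanation: Term-by-term differentiation gives Σ k·C(8,k)x^{k-1} for k=1 to 8.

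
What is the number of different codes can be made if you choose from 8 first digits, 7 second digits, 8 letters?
448

Solution: By the multiplication principle: 8 × 7 × 8 = 448.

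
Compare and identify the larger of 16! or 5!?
16!
16!=20,922,789,888,000, 5!=120. 16! > 5!.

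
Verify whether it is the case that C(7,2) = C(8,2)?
False
LHS = C(7,2) = 21; RHS = C(8,2) = 28. 21 ≠ 28, so the statement does not hold.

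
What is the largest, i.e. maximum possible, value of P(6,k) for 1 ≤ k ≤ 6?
P(6,k) increases in k, so maximum at k = 6: 6! = 720.
Final answer: 720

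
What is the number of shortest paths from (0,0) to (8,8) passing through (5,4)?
4,410

Working:
To (5,4): C(9,5)=126. From there: C(7,3)=35. Total: 4,410.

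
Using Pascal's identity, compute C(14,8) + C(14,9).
5,005

Solution: C(14,8) + C(14,9) = C(15,9) = 5,005.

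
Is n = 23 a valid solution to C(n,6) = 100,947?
C(23,6) = 23·22·21·20·19·18/6! = 72,681,840/720 = 100,947, which equals 100,947.
Final answer: Yes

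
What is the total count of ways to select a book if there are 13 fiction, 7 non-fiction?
20

Explanation: By the addition principle: 13 + 7 = 20.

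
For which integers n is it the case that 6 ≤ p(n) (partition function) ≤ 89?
Tabulating p(n) via p(n) = p(n−1) + p(n−2) − p(n−5) − p(n−7) + …: p(4)=5; p(5)=7; p(6)=11; p(7)=15; p(8)=22; p(9)=30; p(10)=42; p(11)=56; p(12)=77; p(13)=101. So valid n = 5, 6, 7, 8, 9, 10, 11, 12.

Answer: 5, 6, 7, 8, 9, 10, 11, 12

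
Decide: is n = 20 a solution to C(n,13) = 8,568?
C(20,13) = 20·19·18·17·16·15·14·13·12·11·10·9·8/13! = 482,718,652,416,000/6,227,020,800 = 77,520, which does not equal 8,568.
Final answer: No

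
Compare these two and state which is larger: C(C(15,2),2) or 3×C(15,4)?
C(C(15,2),2)

Working:
C(C(15,2),2)=5,460, 3×C(15,4)=4,095.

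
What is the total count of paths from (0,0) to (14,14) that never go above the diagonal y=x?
Counted by the Catalan number C_14: C_14 = C(28,14)/(14+1) = 40,116,600/15 = 2,674,440.

Answer: 2,674,440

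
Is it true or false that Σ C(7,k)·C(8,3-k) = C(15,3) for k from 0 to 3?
True

Reasoning: Vandermonde's identity gives C(15,3) = 455; RHS C(15,3) = 455.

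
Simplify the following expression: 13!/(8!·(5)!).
1,287

Working:
This is C(13,8) = 1,287.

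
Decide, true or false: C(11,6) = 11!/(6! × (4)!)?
False
The correct denominator is 6!×5!, giving C(11,6) = 462; the stated RHS is 11!/(6!×4!) = 2,310 ≠ 462, so the statement does not hold.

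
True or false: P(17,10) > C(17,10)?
True

Explanation: P(17,10) = 70,572,902,400 and C(17,10) = 19,448; P(n,r) = r! × C(n,r) so P > C whenever r ≥ 2.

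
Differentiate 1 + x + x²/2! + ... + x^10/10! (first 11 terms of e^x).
Differentiating term by term gives the first 10 terms of e^x.

Answer: 1 + x + x²/2! + ... + x^9/9!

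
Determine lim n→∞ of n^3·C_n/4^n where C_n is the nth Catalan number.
∞

Solution: C_n ~ 4^n/(n^(3/2)√π), so n^3·C_n/4^n ~ n^(3 − 3/2)/√π → ∞.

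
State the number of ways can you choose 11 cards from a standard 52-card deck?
60,403,728,840

Explanation: C(52,11) = 60,403,728,840.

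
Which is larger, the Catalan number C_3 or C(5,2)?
C(5,2)

Solution: C_3 = C(6,3)/(3+1) = 20/4 = 5; C(5,2) = 10.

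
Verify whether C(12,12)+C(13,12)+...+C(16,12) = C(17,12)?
False

Working:
Hockey stick identity gives Σ = C(17,13) = 2,380; RHS C(17,12) = 6,188.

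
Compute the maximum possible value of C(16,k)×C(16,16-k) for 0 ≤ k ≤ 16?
165,636,900

Solution: C(16,k)·C(16,16-k) = C(16,k)², maximised at the centre k = 8: C(16,8)² = 165,636,900.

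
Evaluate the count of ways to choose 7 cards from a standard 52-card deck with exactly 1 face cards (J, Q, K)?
12 face cards and 40 non-face cards: C(12,1) × C(40,6) = 12 × 3,838,380 = 46,060,560.

Answer: 46,060,560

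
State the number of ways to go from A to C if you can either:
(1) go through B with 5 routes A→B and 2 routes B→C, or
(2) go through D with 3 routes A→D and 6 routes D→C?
28

Solution: Route via B: 5×2=10. Route via D: 3×6=18. Total: 28.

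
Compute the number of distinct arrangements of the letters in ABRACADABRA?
83,160

Reasoning: Word has 11 letters (A=5, B=2, R=2, C=1, D=1). Arrangements: 11!/Π(k!) = 83,160.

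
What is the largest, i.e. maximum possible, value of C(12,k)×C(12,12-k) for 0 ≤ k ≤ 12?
C(12,k)·C(12,12-k) = C(12,k)², maximised at the centre k = 6: C(12,6)² = 853,776.
Final answer: 853,776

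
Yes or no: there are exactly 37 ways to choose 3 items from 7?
No

Working:
C(7,3) = 35 ≠ 37.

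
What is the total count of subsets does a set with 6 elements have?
64
Each element can be included or excluded: 2^6 = 64.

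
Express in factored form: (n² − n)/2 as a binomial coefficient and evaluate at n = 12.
C(n,2); C(12,2) = 66

Solution: (n² − n)/2 = n(n−1)/2 = C(n,2). At n = 12: C(12,2) = 66.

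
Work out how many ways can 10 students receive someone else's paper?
1,334,961

Solution: Using D(n) = (n-1)[D(n-1) + D(n-2)]:
D(10) = (10-1) × [D(9) + D(8)]
      = 9 × [133496 + 14833]
      = 9 × 148329
      = 1,334,961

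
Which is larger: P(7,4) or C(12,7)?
P(7,4)=840, C(12,7)=792.

Answer: P(7,4)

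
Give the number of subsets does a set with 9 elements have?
512

Each element can be included or excluded: 2^9 = 512.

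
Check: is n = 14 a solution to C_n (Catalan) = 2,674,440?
Yes

Reasoning: C_14 = C(28,14)/(14+1) = 40,116,600/15 = 2,674,440, which equals 2,674,440.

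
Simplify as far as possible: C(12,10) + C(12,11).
78

Working:
By Pascal's identity: C(13,11) = 78.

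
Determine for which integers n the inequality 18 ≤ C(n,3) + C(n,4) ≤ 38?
6

Reasoning: C(5,3)+C(5,4)=15; C(6,3)+C(6,4)=35; C(7,3)+C(7,4)=70. So valid n = 6.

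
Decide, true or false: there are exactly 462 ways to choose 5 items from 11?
True

Explanation: C(11,5) = 462.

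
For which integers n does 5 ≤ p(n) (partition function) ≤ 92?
Tabulating p(n) via p(n) = p(n−1) + p(n−2) − p(n−5) − p(n−7) + …: p(3)=3; p(4)=5; p(5)=7; p(6)=11; p(7)=15; p(8)=22; p(9)=30; p(10)=42; p(11)=56; p(12)=77; p(13)=101. So valid n = 4, 5, 6, 7, 8, 9, 10, 11, 12.

Answer: 4, 5, 6, 7, 8, 9, 10, 11, 12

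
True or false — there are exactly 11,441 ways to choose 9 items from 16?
C(16,9) = 11,440 ≠ 11441.
Final answer: False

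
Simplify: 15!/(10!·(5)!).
3,003

Solution: This is C(15,10) = 3,003.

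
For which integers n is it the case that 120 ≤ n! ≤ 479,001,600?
n! is strictly increasing; 5! = 120 and 12! = 479,001,600, so valid n = 5, 6, 7, 8, 9, 10, 11, 12.

Answer: 5, 6, 7, 8, 9, 10, 11, 12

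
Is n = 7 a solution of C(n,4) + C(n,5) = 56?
Yes

Working:
C(7,4) + C(7,5) = 35 + 21 = 56, which equals 56.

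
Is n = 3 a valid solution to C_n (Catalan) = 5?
C_3 = C(6,3)/(3+1) = 20/4 = 5, which equals 5.
Final answer: Yes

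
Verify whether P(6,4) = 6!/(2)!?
True

Solution: Permutation formula P(n,k) = n!/(n-k)!: 6!/2! = 720/2 = 360 = P(6,4). The statement holds.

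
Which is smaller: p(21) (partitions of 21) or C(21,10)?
p(21)

Explanation: Pentagonal recurrence p(n) = p(n−1) + p(n−2) − p(n−5) − p(n−7) + …: p(21) = p(20) + p(19) − p(16) − p(14) + p(9) + p(6) = 627 + 490 − 231 − 135 + 30 + 11 = 792; C(21,10) = 352,716.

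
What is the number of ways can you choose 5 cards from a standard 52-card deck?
2,598,960

C(52,5) = 2,598,960.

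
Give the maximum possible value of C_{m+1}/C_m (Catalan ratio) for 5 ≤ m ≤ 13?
C_{m+1}/C_m = 2(2m+1)/(m+2), which increases with m. Maximum at m = 13: 2·27/15 = 18/5.
Final answer: 18/5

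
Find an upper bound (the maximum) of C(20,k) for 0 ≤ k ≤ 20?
184,756

Solution: Maximum at k = 10: C(20,10) = 184,756.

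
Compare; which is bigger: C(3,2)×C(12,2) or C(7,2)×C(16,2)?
C(3,2)×C(12,2)=198, C(7,2)×C(16,2)=2,520.

Answer: C(7,2)×C(16,2)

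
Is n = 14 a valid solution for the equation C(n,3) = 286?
No

Working:
C(14,3) = 14·13·12/3! = 2,184/6 = 364, which does not equal 286.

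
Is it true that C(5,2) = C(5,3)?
True

Symmetry C(n,k) = C(n,n-k): C(5,2) = 10 and C(5,3) = 10. Both sides agree, so the statement holds.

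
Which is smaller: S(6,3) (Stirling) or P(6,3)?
S(6,3)
S(6,3) = 3·S(5,3) + S(5,2) = 3·25 + 15 = 90; P(6,3) = 120.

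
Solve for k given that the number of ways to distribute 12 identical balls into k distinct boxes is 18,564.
7

Explanation: Stars and bars: the count is C(12+k−1, k−1), increasing in k. k=5: C(16,4) = 1,820, k=6: C(17,5) = 6,188, k=7: C(18,6) = 18,564 ✓. So k = 7.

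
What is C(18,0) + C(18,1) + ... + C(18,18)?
262,144

Working:
Sum of binomial coefficients = 2^18 = 262,144.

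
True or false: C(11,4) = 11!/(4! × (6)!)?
False

Explanation: The correct denominator is 4!×7!, giving C(11,4) = 330; the stated RHS is 11!/(4!×6!) = 2,310 ≠ 330, so the statement does not hold.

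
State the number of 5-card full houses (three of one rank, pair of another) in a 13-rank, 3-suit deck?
468

Triple rank: 13. Triple suits: C(3,3)=1. Pair rank: 12. Pair suits: C(3,2)=3. Total: 468.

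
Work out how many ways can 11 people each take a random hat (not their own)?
Using D(n) = (n-1)[D(n-1) + D(n-2)]:
D(11) = (11-1) × [D(10) + D(9)]
      = 10 × [1334961 + 133496]
      = 10 × 1468457
      = 14,684,570

Answer: 14,684,570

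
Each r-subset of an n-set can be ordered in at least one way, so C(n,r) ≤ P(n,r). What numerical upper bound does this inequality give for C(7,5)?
2,520

Working:
P(7,5) = 7·6·5·4·3 = 2,520, so C(7,5) ≤ 2,520. (The bound is loose by a factor of 5! = 120: C(7,5) = 2,520/120 = 21.)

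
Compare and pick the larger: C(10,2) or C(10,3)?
C(10,2)=45, C(10,3)=120.
Final answer: C(10,3)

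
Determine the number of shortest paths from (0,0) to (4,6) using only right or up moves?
210

Reasoning: Choose 4 rights from 10 moves: C(10,4) = 210.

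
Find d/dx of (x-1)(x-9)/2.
(2x - 10)/2

d/dx[(x-1)(x-9)] = (x-9) + (x-1) = 2x - 10. Dividing by 2 gives (2x - 10)/2.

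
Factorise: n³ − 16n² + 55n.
n(n − 5)(n − 11)

n³ − 16n² + 55n = n(n² − 16n + 55) = n(n − 5)(n − 11).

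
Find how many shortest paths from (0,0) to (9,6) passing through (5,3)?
1,960

To (5,3): C(8,5)=56. From there: C(7,4)=35. Total: 1,960.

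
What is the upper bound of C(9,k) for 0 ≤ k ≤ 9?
126
Maximum at k = 4 or k = 5: C(9,4) = 126.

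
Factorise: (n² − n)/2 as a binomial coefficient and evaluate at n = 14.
(n² − n)/2 = n(n−1)/2 = C(n,2). At n = 14: C(14,2) = 91.

Answer: C(n,2); C(14,2) = 91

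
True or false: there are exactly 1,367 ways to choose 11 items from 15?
False
C(15,11) = 1,365 ≠ 1367.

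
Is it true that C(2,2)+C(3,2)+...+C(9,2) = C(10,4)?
False

Solution: Hockey stick identity gives Σ = C(10,3) = 120; RHS C(10,4) = 210.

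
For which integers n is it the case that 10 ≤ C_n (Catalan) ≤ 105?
4, 5

Working:
C_3=5; C_4=14; C_5=42; C_6=132. So valid n = 4, 5.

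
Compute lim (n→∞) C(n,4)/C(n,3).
C(n,4)/C(n,3) = (n-3)/4 → ∞ as n → ∞.

Answer: ∞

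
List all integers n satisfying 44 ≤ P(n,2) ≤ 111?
8, 9, 10, 11

Reasoning: P(7,2)=42; P(8,2)=56; P(9,2)=72; P(10,2)=90; P(11,2)=110; P(12,2)=132. So valid n = 8, 9, 10, 11.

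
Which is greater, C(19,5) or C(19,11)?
C(19,11)

Reasoning: C(19,5)=11,628, C(19,11)=75,582.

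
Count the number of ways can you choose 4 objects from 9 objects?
C(9,4) = 9! / (4! × (9-4)!)
         = 9! / (4! × 5!)
         = 126
Final answer: 126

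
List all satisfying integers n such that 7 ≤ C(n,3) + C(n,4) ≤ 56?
5, 6

Reasoning: C(4,3)+C(4,4)=5; C(5,3)+C(5,4)=15; C(6,3)+C(6,4)=35; C(7,3)+C(7,4)=70. So valid n = 5, 6.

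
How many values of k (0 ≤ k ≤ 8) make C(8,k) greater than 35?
3
Row 8 is unimodal and symmetric about k=8/2. C(8,2)=28 ≤ 35; C(8,3)=56 > 35; by symmetry C(8,k) > 35 for k = 3..5. That's 5 - 3 + 1 = 3 values.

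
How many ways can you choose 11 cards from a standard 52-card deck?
60,403,728,840
C(52,11) = 60,403,728,840.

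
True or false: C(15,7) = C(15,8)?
True

Solution: C(15,7) = C(15,15-7) by the symmetry property; both equal 6,435.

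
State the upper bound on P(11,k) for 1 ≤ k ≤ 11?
39,916,800
P(11,k) increases in k, so maximum at k = 11: 11! = 39,916,800.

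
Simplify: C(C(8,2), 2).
378

Working:
C(8,2) = 28, then C(28, 2) = 378.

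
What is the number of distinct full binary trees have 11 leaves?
Using the Catalan number formula: C_n = C(2n, n) / (n+1)
C_10 = C(20, 10) / (10+1)
     = 184756 / 11
     = 16,796
Final answer: 16,796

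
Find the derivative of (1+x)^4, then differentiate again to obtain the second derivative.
12(1+x)^2

Reasoning: First derivative: 4(1+x)^{3}. Second derivative: 4·3·(1+x)^{2} = 12(1+x)^{2}.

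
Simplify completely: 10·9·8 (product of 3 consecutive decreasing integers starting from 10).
720

Reasoning: This is P(10,3) = 10!/(7)! = 720.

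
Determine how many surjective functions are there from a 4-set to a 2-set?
14

Onto functions = 2! × S(4,2)
First compute S(4,2) via recurrence:
Using the Stirling recurrence: S(n,k) = k·S(n-1,k) + S(n-1,k-1)
S(4,2) = 2·S(3,2) + S(3,1)
         = 2·3 + 1
         = 6 + 1
         = 7
Then: 2 × 7 = 14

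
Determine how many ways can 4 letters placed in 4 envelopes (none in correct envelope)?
Using D(n) = (n-1)[D(n-1) + D(n-2)]:
D(4) = (4-1) × [D(3) + D(2)]
      = 3 × [2 + 1]
      = 3 × 3
      = 9
Final answer: 9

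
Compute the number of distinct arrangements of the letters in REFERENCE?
7,560

Solution: Word has 9 letters (R=2, E=4, F=1, N=1, C=1). Arrangements: 9!/Π(k!) = 7,560.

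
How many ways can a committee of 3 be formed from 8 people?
56

Explanation: C(8,3) = 8! / (3! × (8-3)!)
         = 8! / (3! × 5!)
         = 56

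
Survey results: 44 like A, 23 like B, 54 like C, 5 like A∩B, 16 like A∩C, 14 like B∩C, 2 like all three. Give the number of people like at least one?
|A∪B∪C| = 44+23+54-5-16-14+2 = 88.
Final answer: 88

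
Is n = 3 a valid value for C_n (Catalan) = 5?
Yes

Working:
C_3 = C(6,3)/(3+1) = 20/4 = 5, which equals 5.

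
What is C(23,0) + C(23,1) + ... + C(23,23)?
8,388,608

Reasoning: Sum of binomial coefficients = 2^23 = 8,388,608.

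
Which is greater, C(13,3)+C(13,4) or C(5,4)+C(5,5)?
First=1,001, Second=6.

Answer: C(13,3)+C(13,4)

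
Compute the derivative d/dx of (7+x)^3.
Using the power rule: d/dx (7+x)^3 = 3(7+x)^{2}.

Answer: 3(7+x)^2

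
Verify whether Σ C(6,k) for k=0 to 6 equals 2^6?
Binomial theorem: Σ C(6,k) = (1+1)^6 = 2^6 = 64; RHS 2^6 = 64.

Answer: True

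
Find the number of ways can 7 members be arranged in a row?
5,040

Working:
Arrangements of 7 distinct objects: 7! = 5,040.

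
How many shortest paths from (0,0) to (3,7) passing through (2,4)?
60

To (2,4): C(6,2)=15. From there: C(4,1)=4. Total: 60.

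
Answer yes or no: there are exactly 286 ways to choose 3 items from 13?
Yes
C(13,3) = 286.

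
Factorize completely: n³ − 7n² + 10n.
n³ − 7n² + 10n = n(n² − 7n + 10) = n(n − 2)(n − 5).
Final answer: n(n − 2)(n − 5)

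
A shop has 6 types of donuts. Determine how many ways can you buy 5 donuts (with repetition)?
252
Stars and bars: C(5+6-1, 5) = C(10, 5) = 252.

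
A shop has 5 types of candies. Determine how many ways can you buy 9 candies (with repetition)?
Stars and bars: C(9+5-1, 9) = C(13, 9) = 715.

Answer: 715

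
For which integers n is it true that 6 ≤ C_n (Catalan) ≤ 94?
4, 5
C_3=5; C_4=14; C_5=42; C_6=132. So valid n = 4, 5.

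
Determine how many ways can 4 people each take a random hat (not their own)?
Using D(n) = (n-1)[D(n-1) + D(n-2)]:
D(4) = (4-1) × [D(3) + D(2)]
      = 3 × [2 + 1]
      = 3 × 3
      = 9
Final answer: 9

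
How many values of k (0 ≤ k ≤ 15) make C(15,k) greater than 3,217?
4
Row 15 is unimodal and symmetric about k=15/2. C(15,5)=3,003 ≤ 3,217; C(15,6)=5,005 > 3,217; by symmetry C(15,k) > 3,217 for k = 6..9. That's 9 - 6 + 1 = 4 values.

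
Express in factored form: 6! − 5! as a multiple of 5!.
6! − 5! = 6·5! − 5! = (6 − 1)·5! = 5 × 5! = 600.

Answer: 5 × 5! = 600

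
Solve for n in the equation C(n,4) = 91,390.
40

Reasoning: C(n,4) = n(n−1)(n−2)(n−3)/4! is increasing in n, and n(n−1)(n−2)(n−3) = 4!·91,390 = 2,193,360 ≈ (n−1.5)^4 gives n ≈ 40.0. Check: C(38,4) = 73,815, C(39,4) = 82,251, C(40,4) = 91,390 ✓. So n = 40.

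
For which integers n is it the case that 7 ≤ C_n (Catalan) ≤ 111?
4, 5

Working:
C_3=5; C_4=14; C_5=42; C_6=132. So valid n = 4, 5.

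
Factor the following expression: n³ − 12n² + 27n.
n³ − 12n² + 27n = n(n² − 12n + 27) = n(n − 3)(n − 9).

Answer: n(n − 3)(n − 9)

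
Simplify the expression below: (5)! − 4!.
96

Reasoning: (5)! − 4! = (5)·4! − 4! = (5−1)·4! = 4·4! = 96.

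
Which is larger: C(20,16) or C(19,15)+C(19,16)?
Equal

Explanation: By Pascal's identity: C(20,16) = C(19,15)+C(19,16) = 4,845. Equal.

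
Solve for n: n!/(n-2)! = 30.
6
n!/(n-2)! = n×(n-1), a product of 2 consecutive integers ≈ (n−0.5)^2. 30^(1/2) + 0.5 ≈ 6.0; check n = 6: 6×5 = 30 ✓. So n = 6.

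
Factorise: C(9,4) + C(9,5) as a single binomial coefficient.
C(10,5)

By Pascal's identity: C(9,4) + C(9,5) = C(10,5) = 252.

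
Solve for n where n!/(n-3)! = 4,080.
17

n!/(n-3)! = n×(n-1)×(n-2), a product of 3 consecutive integers ≈ (n−1)^3. 4,080^(1/3) + 1 ≈ 17.0; check n = 17: 17×16×15 = 4,080 ✓. So n = 17.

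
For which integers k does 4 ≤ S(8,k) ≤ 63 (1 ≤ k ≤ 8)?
S(8,1)=1; S(8,2)=127; S(8,3)=966; S(8,4)=1,701; S(8,5)=1,050; S(8,6)=266; S(8,7)=28; S(8,8)=1. So valid k = 7.

Answer: 7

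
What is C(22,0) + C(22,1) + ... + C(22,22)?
Sum of binomial coefficients = 2^22 = 4,194,304.

Answer: 4,194,304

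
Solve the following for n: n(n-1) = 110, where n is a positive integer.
11
n² − n − 110 = 0, so n = (1 ± √(1 + 4·110))/2 = (1 ± √441)/2 = (1 ± 21)/2, i.e. n = 11 or n = -10. Taking the positive root, n = 11 (check: 11×10 = 110).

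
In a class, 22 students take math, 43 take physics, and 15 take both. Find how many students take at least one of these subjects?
|A∪B| = |A|+|B|-|A∩B| = 22+43-15 = 50.
Final answer: 50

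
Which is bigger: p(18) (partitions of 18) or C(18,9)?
C(18,9)

Working:
Pentagonal recurrence p(n) = p(n−1) + p(n−2) − p(n−5) − p(n−7) + …: p(18) = p(17) + p(16) − p(13) − p(11) + p(6) + p(3) = 297 + 231 − 101 − 56 + 11 + 3 = 385; C(18,9) = 48,620.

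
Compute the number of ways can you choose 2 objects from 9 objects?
C(9,2) = 9! / (2! × (9-2)!)
         = 9! / (2! × 7!)
         = 36
Final answer: 36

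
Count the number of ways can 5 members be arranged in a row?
120

Arrangements of 5 distinct objects: 5! = 120.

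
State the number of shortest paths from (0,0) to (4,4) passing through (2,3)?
30

Working:
To (2,3): C(5,2)=10. From there: C(3,2)=3. Total: 30.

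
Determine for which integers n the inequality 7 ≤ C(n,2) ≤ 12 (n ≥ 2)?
5

Explanation: C(4,2)=6; C(5,2)=10; C(6,2)=15. So valid n = 5.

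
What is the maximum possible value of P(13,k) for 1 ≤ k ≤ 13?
6,227,020,800

Explanation: P(13,k) increases in k, so maximum at k = 13: 13! = 6,227,020,800.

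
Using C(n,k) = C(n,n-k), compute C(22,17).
26,334
C(22,17) = C(22,5) = 26,334.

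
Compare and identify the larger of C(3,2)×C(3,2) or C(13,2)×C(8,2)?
C(13,2)×C(8,2)

Explanation: C(3,2)×C(3,2)=9, C(13,2)×C(8,2)=2,184.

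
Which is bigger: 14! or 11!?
14!=87,178,291,200, 11!=39,916,800. 14! > 11!.

Answer: 14!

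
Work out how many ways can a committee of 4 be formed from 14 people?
C(14,4) = 14! / (4! × (14-4)!)
         = 14! / (4! × 10!)
         = 1,001
Final answer: 1,001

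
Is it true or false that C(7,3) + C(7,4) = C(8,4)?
True

Reasoning: Pascal's identity: LHS = 35 + 35 = 70; RHS = C(8,4) = 70. Both sides agree, so the statement holds.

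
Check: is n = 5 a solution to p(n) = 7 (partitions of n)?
Yes

Reasoning: Pentagonal recurrence p(n) = p(n−1) + p(n−2) − p(n−5) − p(n−7) + …: p(5) = p(4) + p(3) − p(0) = 5 + 3 − 1 = 7, which equals 7.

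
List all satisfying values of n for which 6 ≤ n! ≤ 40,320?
3, 4, 5, 6, 7, 8

Solution: n! is strictly increasing; 3! = 6 and 8! = 40,320, so valid n = 3, 4, 5, 6, 7, 8.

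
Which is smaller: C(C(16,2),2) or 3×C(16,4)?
3×C(16,4)

Solution: C(C(16,2),2)=7,140, 3×C(16,4)=5,460.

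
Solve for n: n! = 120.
5
n! is strictly increasing. 3! = 6, 4! = 24, 5! = 120 ✓. So n = 5.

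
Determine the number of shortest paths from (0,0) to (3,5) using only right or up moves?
Choose 3 rights from 8 moves: C(8,3) = 56.
Final answer: 56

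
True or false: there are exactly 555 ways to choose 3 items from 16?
False

C(16,3) = 560 ≠ 555.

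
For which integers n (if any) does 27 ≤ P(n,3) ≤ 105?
5

Working:
P(4,3)=24; P(5,3)=60; P(6,3)=120. So valid n = 5.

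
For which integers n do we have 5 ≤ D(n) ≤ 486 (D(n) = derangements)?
4, 5, 6
Using D(n) = (n−1)[D(n−1) + D(n−2)] with D(1)=0, D(2)=1: D(3)=2; D(4)=9; D(5)=44; D(6)=265; D(7)=1,854. So valid n = 4, 5, 6.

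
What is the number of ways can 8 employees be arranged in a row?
40,320
Arrangements of 8 distinct objects: 8! = 40,320.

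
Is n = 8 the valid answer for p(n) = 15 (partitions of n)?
No
Pentagonal recurrence p(n) = p(n−1) + p(n−2) − p(n−5) − p(n−7) + …: p(8) = p(7) + p(6) − p(3) − p(1) = 15 + 11 − 3 − 1 = 22, which does not equal 15.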